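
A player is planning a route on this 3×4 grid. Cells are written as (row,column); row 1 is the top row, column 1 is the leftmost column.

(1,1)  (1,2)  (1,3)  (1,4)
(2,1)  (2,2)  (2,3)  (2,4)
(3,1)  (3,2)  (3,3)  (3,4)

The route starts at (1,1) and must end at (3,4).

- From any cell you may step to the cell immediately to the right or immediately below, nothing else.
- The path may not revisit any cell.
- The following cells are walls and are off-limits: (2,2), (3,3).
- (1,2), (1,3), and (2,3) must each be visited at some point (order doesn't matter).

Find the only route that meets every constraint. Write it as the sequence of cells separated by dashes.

Moves only go right or down, so the column and row indices never decrease.
Route from (1,1): right 2 to (1,3), down 1 to (2,3), right 1 to (2,4), down 1 to (3,4) — 5 moves in all.
Check: all required cells visited.

(1,1) - (1,2) - (1,3) - (2,3) - (2,4) - (3,4)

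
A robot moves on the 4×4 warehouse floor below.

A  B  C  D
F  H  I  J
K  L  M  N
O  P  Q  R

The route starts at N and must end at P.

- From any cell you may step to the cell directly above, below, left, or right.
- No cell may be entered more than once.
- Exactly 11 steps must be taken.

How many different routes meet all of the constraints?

35

Need simple routes of exactly 11 moves from N to P (Manhattan distance 3, so 4 moves are spent on a detour and 4 undoing it).
Branch systematically from the start, pruning whenever the remaining move budget drops below the Manhattan distance to P or differs from it in parity. Grouping the completions by first move — via J: 17; via R: 10; via M: 8 — and summing: 17 + 10 + 8 = 35.
That gives 35 routes.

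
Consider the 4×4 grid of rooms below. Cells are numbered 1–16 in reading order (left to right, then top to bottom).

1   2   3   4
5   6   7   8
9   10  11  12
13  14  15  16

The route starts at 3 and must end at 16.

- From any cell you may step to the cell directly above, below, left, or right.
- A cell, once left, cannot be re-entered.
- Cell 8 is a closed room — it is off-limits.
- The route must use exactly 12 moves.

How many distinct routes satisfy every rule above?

9

Need simple routes of exactly 12 moves from 3 to 16 (Manhattan distance 4, so 4 moves are spent on a detour and 4 undoing it).
Branch systematically from the start, pruning whenever the remaining move budget drops below the Manhattan distance to 16 or differs from it in parity. Grouping the completions by first move — via 7: 5; via 2: 4 (no valid completion starts via 4) — and summing: 5 + 4 = 9.
That gives 9 routes.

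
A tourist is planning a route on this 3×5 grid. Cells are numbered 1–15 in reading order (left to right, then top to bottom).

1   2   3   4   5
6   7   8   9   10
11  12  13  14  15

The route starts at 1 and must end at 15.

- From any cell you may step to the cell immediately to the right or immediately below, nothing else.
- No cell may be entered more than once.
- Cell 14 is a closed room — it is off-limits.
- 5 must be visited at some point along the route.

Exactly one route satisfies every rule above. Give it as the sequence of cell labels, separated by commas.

1, 2, 3, 4, 5, 10, 15

Moves only go right or down, so the column and row indices never decrease.
Route from 1: 4× right (reaching 5), 2× down (reaching 15) — 6 moves in all.
Check: all required cells visited.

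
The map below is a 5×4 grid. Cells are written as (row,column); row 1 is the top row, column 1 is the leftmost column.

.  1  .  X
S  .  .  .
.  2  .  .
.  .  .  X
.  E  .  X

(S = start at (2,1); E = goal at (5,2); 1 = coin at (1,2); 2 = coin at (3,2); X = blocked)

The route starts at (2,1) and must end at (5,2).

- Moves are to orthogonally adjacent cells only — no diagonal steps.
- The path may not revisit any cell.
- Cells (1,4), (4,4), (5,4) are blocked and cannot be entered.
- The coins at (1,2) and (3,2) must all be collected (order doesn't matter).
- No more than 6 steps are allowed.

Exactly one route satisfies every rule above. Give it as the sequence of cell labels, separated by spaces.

The budget equals the shortest possible length, so every move has to be on a shortest route through the required cells.
Route from (2,1): up to (1,1), right to (1,2), 4× down (reaching (5,2)) — 6 moves in all.
Check: all required cells visited; 6 ≤ 6 moves.

(2,1) (1,1) (1,2) (2,2) (3,2) (4,2) (5,2)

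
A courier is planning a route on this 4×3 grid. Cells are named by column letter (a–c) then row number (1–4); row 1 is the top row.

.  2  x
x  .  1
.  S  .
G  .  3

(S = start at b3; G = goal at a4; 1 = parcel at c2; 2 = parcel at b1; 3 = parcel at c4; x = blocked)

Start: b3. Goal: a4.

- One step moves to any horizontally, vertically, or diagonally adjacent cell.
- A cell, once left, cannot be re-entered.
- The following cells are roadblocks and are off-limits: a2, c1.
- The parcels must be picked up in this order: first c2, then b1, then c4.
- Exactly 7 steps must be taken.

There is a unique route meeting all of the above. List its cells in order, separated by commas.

b3, c2, b1, b2, c3, c4, b4, a4

The waypoints must appear in the order c2, b1, c4, with no cell reused.
Route from b3: up-right 1 to c2, up-left 1 to b1, down 1 to b2, down-right 1 to c3, down 1 to c4, left 2 to a4 — 7 moves in all.
Check: order respected (1 at step 1, 2 at step 2, 3 at step 5); 7 moves as required.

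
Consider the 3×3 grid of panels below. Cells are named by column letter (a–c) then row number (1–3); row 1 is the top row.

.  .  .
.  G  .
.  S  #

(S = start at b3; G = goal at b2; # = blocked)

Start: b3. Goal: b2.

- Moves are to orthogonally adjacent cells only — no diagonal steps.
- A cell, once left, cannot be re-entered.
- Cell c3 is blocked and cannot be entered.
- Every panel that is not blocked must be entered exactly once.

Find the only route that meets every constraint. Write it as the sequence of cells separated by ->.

Need to visit all 8 open cells exactly once, starting at b3 and ending at b2.
Cell c2 has only two open neighbours (c1 and b2), so the path must pass straight through it: one of those is the cell it's entered from and the other is where it exits.
Route from b3: left to a3, 2× up (reaching a1), 2× right (reaching c1), down to c2, left to b2 — 7 moves in all.
Check: all 8 open cells covered.

b3 -> a3 -> a2 -> a1 -> b1 -> c1 -> c2 -> b2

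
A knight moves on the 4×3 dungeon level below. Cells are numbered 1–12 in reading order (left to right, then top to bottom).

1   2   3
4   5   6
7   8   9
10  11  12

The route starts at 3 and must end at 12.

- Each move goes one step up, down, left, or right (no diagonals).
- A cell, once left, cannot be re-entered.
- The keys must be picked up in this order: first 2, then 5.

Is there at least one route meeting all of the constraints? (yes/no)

yes

One route that works: 3 → 2 → 5 → 8 → 11 → 12.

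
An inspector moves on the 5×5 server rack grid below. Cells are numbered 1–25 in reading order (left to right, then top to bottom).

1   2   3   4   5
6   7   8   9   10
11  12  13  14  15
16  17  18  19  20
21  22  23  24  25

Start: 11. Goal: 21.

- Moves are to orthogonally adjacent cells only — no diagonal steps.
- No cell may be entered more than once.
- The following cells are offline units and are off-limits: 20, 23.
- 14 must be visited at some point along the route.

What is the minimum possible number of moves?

Any route passes through 14 somewhere between 11 and 21. Summing Manhattan distances along the two legs (11 → 14 → 21) gives a lower bound of 3 + 5 = 8 moves.
A route of 8 moves achieves this: 11 → 12 → 13 → 14 → 19 → 18 → 17 → 22 → 21.
Since 8 matches the lower bound, it is optimal.

8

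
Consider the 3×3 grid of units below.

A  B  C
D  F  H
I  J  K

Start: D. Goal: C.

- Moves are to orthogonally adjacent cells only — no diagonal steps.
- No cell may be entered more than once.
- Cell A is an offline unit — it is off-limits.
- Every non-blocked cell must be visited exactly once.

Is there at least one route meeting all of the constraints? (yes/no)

yes

One route that works: D → I → J → K → H → F → B → C.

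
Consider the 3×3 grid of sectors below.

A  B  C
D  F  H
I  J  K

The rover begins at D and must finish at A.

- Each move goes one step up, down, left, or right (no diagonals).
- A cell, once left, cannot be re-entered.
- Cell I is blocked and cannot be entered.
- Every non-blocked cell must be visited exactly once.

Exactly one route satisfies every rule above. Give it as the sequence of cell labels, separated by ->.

Need to visit all 8 open cells exactly once, starting at D and ending at A.
Route from D: right to F, down to J, right to K, 2× up (reaching C), 2× left (reaching A) — 7 moves in all.
Check: all 8 open cells covered.

D -> F -> J -> K -> H -> C -> B -> A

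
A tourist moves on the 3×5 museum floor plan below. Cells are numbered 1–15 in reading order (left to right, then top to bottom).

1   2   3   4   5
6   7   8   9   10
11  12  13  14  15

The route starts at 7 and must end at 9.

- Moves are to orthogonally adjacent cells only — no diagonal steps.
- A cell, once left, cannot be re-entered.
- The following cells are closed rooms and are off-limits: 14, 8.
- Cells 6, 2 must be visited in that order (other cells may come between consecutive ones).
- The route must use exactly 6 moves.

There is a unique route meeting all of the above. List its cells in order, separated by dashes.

The waypoints must appear in the order 6, 2, with no cell reused.
Route from 7: left to 6, up to 1, 3× right (reaching 4), down to 9 — 6 moves in all.
Check: order respected (6 at step 1, 2 at step 3); 6 moves as required.

7 - 6 - 1 - 2 - 3 - 4 - 9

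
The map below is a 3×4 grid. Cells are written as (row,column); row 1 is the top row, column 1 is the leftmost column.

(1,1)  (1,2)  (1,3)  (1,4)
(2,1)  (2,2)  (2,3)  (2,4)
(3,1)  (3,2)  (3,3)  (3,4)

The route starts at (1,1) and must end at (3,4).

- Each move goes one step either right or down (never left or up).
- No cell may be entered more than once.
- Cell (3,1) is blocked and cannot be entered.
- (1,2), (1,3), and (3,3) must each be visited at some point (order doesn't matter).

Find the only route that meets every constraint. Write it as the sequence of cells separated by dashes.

Moves only go right or down, so the column and row indices never decrease.
Route from (1,1): right 2 to (1,3), down 2 to (3,3), right 1 to (3,4) — 5 moves in all.
Check: all required cells visited.

(1,1) - (1,2) - (1,3) - (2,3) - (3,3) - (3,4)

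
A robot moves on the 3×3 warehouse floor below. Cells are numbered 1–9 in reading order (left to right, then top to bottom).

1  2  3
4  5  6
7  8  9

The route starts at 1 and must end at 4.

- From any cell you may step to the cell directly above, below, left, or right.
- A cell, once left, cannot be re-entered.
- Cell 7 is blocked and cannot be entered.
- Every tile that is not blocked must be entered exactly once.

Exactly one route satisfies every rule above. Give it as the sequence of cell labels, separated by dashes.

Need to visit all 8 open cells exactly once, starting at 1 and ending at 4.
Cell 9 has only two open neighbours (6 and 8), so the path must pass straight through it: one of those is the cell it's entered from and the other is where it exits.
Route from 1: 2× right (reaching 3), 2× down (reaching 9), left to 8, up to 5, left to 4 — 7 moves in all.
Check: all 8 open cells covered.

1 - 2 - 3 - 6 - 9 - 8 - 5 - 4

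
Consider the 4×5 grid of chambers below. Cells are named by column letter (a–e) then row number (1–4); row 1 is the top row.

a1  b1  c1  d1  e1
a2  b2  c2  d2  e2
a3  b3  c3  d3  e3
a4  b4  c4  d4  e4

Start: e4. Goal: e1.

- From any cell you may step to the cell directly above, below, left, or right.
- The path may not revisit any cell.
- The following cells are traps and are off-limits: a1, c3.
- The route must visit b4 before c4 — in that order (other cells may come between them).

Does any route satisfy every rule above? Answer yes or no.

no

Ignoring the required order, 88 revisit-free routes from e4 to e1 pass through all of b4 and c4; the waypoint orders that occur are c4 → b4 (88) — never b4 → c4.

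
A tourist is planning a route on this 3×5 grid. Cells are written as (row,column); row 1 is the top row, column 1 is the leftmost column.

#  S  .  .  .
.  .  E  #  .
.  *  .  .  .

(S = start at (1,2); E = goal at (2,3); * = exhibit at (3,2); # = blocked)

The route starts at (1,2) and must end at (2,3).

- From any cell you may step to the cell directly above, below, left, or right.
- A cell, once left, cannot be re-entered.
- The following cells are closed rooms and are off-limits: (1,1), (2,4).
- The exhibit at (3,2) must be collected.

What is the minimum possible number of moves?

Any route passes through (3,2) somewhere between (1,2) and (2,3). Summing Manhattan distances along the two legs ((1,2) → (3,2) → (2,3)) gives a lower bound of 2 + 2 = 4 moves.
A route of 4 moves achieves this: (1,2) → (2,2) → (3,2) → (3,3) → (2,3).
Since 4 matches the lower bound, it is optimal.

4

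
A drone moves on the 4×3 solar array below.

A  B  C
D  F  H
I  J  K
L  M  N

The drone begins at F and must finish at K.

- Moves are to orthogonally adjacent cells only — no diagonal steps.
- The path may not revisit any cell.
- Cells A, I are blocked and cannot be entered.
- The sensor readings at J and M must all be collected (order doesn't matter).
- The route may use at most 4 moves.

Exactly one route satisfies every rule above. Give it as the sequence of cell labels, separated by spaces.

The budget equals the shortest possible length, so every move has to be on a shortest route through the required cells.
Route from F: 2× down (reaching M), right to N, up to K — 4 moves in all.
Check: all required cells visited; 4 ≤ 4 moves.

F J M N K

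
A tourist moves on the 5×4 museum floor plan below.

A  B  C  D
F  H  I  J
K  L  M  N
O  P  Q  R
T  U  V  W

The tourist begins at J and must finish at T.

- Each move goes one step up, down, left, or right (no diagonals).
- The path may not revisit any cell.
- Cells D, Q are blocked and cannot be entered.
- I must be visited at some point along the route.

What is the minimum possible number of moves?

Any route passes through I somewhere between J and T. Summing Manhattan distances along the two legs (J → I → T) gives a lower bound of 1 + 5 = 6 moves.
A route of 6 moves achieves this: J → I → M → L → P → U → T.
Since 6 matches the lower bound, it is optimal.

6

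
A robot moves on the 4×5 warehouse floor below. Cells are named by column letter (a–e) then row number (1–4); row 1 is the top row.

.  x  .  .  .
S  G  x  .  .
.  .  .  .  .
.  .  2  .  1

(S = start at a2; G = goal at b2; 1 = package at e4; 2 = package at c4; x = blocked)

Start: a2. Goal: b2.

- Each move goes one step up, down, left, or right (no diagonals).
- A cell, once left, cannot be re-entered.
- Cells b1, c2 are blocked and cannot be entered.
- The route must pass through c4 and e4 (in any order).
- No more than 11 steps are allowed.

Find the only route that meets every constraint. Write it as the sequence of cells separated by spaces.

Any route must reach c4 and e4 and still end at b2 within 11 moves, so the order of the required stops is forced.
Route from a2: down 2 to a4, right 4 to e4, up 1 to e3, left 3 to b3, up 1 to b2 — 11 moves in all.
Check: all required cells visited; 11 ≤ 11 moves.

a2 a3 a4 b4 c4 d4 e4 e3 d3 c3 b3 b2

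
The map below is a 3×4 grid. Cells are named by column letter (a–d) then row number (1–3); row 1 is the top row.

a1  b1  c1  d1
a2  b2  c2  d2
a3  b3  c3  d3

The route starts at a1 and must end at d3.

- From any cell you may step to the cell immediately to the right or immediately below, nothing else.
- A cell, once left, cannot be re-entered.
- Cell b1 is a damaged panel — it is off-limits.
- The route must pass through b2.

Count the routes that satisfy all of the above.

3

A right/down-only route from a1 to d3 makes exactly 2 down-moves and 3 right-moves in some order.
With no other constraints that would be C(5,2) = 10 routes.
Split at b2 and multiply the segment counts (each segment already excludes blocked cells): a1→b2: 1; b2→d3: 3; product = 3.
That gives 3 routes.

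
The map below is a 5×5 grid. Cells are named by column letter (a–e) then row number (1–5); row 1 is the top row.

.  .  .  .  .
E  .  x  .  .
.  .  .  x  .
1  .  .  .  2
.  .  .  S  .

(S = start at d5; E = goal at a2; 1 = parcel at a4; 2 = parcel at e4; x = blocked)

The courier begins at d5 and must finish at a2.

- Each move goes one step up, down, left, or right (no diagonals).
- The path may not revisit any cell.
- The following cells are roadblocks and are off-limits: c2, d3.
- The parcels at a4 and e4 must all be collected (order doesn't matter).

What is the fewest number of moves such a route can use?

8

Any route passes through a4 and e4 in some order between d5 and a2. Summing Manhattan distances along each leg and taking the cheapest ordering (d5 → e4 → a4 → a2) gives a lower bound of 2 + 4 + 2 = 8 moves.
A route of 8 moves achieves this: d5 → e5 → e4 → d4 → c4 → b4 → a4 → a3 → a2.
Since 8 matches the lower bound, it is optimal.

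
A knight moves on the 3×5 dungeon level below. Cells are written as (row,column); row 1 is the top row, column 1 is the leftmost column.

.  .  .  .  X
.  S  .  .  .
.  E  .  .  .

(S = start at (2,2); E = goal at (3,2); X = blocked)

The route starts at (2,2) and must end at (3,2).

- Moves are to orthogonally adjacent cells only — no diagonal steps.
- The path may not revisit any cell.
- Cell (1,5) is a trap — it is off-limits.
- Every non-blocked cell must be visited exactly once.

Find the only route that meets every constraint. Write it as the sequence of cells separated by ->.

(2,2) -> (2,3) -> (3,3) -> (3,4) -> (3,5) -> (2,5) -> (2,4) -> (1,4) -> (1,3) -> (1,2) -> (1,1) -> (2,1) -> (3,1) -> (3,2)

Need to visit all 14 open cells exactly once, starting at (2,2) and ending at (3,2).
Cell (3,5) has only two open neighbours ((2,5) and (3,4)), so the path must pass straight through it: one of those is the cell it's entered from and the other is where it exits.
Route from (2,2): right 1 to (2,3), down 1 to (3,3), right 2 to (3,5), up 1 to (2,5), left 1 to (2,4), up 1 to (1,4), left 3 to (1,1), down 2 to (3,1), right 1 to (3,2) — 13 moves in all.
Check: all 14 open cells covered.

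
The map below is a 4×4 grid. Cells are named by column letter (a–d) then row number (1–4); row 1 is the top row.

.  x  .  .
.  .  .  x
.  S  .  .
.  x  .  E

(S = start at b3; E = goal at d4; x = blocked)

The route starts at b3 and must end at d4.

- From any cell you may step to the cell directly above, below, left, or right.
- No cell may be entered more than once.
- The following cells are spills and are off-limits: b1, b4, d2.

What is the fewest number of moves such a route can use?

The Manhattan distance from b3 to d4 is |3−4| + |2−4| = 3, so at least 3 moves are needed.
A route of 3 moves achieves this: b3 → c3 → c4 → d4.
Since 3 matches the lower bound, it is optimal.

3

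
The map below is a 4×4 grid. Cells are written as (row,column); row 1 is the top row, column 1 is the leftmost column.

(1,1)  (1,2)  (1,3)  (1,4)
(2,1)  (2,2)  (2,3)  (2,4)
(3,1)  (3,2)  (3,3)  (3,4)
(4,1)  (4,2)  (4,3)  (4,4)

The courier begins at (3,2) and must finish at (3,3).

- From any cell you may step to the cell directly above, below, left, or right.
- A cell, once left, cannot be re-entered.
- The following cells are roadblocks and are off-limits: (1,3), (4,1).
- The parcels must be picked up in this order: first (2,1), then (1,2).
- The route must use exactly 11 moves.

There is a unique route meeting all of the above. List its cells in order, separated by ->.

(3,2) -> (3,1) -> (2,1) -> (1,1) -> (1,2) -> (2,2) -> (2,3) -> (2,4) -> (3,4) -> (4,4) -> (4,3) -> (3,3)

The waypoints must appear in the order (2,1), (1,2), with no cell reused.
Route from (3,2): left 1 to (3,1), up 2 to (1,1), right 1 to (1,2), down 1 to (2,2), right 2 to (2,4), down 2 to (4,4), left 1 to (4,3), up 1 to (3,3) — 11 moves in all.
Check: order respected ((2,1) at step 2, (1,2) at step 4); 11 moves as required.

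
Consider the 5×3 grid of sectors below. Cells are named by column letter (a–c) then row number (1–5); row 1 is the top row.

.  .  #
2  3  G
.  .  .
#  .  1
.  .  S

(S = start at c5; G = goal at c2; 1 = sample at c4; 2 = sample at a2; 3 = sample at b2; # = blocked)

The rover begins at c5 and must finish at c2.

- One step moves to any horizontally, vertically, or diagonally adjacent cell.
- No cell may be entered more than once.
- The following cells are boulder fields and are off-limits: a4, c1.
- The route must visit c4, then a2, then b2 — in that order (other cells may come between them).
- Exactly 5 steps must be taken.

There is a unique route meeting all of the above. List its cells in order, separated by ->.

The waypoints must appear in the order c4, a2, b2, with no cell reused.
Route from c5: up 1 to c4, up-left 2 to a2, right 2 to c2 — 5 moves in all.
Check: order respected (1 at step 1, 2 at step 3, 3 at step 4); 5 moves as required.

c5 -> c4 -> b3 -> a2 -> b2 -> c2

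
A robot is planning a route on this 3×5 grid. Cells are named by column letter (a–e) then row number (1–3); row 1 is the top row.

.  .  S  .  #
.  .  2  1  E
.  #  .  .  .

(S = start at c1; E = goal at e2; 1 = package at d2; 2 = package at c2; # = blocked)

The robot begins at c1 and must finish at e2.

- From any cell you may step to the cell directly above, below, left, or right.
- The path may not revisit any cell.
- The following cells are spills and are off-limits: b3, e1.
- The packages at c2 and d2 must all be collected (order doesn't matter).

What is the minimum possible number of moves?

3

Any route passes through c2 and d2 in some order between c1 and e2. Summing Manhattan distances along each leg and taking the cheapest ordering (c1 → c2 → d2 → e2) gives a lower bound of 1 + 1 + 1 = 3 moves.
A route of 3 moves achieves this: c1 → c2 → d2 → e2.
Since 3 matches the lower bound, it is optimal.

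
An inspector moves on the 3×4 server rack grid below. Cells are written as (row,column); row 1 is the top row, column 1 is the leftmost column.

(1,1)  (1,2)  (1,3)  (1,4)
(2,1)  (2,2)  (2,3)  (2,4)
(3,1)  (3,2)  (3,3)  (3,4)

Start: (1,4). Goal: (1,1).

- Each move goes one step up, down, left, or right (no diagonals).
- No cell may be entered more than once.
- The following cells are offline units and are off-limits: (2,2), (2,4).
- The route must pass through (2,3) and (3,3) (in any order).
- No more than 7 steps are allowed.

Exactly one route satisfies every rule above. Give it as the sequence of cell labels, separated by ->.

The 7-move cap with required stops at (2,3), (3,3) leaves no slack for detours.
Route from (1,4): left to (1,3), 2× down (reaching (3,3)), 2× left (reaching (3,1)), 2× up (reaching (1,1)) — 7 moves in all.
Check: all required cells visited; 7 ≤ 7 moves.

(1,4) -> (1,3) -> (2,3) -> (3,3) -> (3,2) -> (3,1) -> (2,1) -> (1,1)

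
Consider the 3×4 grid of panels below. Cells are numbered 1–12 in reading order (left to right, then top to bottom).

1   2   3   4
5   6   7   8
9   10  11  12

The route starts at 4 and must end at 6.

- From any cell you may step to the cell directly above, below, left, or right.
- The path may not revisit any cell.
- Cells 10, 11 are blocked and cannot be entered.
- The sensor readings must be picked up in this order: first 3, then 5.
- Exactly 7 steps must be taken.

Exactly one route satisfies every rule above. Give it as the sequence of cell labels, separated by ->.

The waypoints must appear in the order 3, 5, with no cell reused.
Route from 4: down to 8, left to 7, up to 3, 2× left (reaching 1), down to 5, right to 6 — 7 moves in all.
Check: order respected (3 at step 3, 5 at step 6); 7 moves as required.

4 -> 8 -> 7 -> 3 -> 2 -> 1 -> 5 -> 6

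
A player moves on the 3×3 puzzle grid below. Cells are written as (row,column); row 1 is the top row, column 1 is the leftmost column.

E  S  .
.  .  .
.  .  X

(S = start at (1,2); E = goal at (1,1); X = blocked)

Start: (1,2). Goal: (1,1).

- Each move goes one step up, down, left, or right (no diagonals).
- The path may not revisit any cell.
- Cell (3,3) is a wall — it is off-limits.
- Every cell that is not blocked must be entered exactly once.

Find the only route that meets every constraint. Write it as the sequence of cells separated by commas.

Need to visit all 8 open cells exactly once, starting at (1,2) and ending at (1,1).
Cell (3,1) has only two open neighbours ((2,1) and (3,2)), so the path must pass straight through it: one of those is the cell it's entered from and the other is where it exits.
Route from (1,2): right 1 to (1,3), down 1 to (2,3), left 1 to (2,2), down 1 to (3,2), left 1 to (3,1), up 2 to (1,1) — 7 moves in all.
Check: all 8 open cells covered.

(1,2), (1,3), (2,3), (2,2), (3,2), (3,1), (2,1), (1,1)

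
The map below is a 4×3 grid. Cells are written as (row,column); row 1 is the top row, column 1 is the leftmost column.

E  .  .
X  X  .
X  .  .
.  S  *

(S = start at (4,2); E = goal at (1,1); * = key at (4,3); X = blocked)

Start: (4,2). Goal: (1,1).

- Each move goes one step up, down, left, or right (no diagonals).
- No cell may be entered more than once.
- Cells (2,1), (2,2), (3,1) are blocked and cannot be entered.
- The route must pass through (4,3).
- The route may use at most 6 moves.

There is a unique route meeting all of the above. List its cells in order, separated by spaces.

The budget equals the shortest possible length, so every move has to be on a shortest route through the required cells.
Route from (4,2): right 1 to (4,3), up 3 to (1,3), left 2 to (1,1) — 6 moves in all.
Check: all required cells visited; 6 ≤ 6 moves.

(4,2) (4,3) (3,3) (2,3) (1,3) (1,2) (1,1)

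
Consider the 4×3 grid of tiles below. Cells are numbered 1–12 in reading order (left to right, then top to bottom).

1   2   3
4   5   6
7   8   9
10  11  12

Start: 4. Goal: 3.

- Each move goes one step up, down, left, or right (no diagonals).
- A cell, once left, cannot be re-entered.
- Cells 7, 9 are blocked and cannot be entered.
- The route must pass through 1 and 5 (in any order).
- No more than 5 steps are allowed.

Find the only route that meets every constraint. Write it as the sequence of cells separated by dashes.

4 - 1 - 2 - 5 - 6 - 3

The 5-move cap with required stops at 1, 5 leaves no slack for detours.
Route from 4: up to 1, right to 2, down to 5, right to 6, up to 3 — 5 moves in all.
Check: all required cells visited; 5 ≤ 5 moves.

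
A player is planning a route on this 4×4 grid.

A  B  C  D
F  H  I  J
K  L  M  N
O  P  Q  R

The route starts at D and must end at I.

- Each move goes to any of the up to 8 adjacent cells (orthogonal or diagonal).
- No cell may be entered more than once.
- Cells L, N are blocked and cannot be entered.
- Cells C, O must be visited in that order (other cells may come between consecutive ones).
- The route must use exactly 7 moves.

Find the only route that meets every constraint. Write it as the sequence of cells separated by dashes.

The waypoints must appear in the order C, O, with no cell reused.
Route from D: left 1 to C, down-left 2 to K, down 1 to O, right 1 to P, up-right 1 to M, up 1 to I — 7 moves in all.
Check: order respected (C at step 1, O at step 4); 7 moves as required.

D - C - H - K - O - P - M - I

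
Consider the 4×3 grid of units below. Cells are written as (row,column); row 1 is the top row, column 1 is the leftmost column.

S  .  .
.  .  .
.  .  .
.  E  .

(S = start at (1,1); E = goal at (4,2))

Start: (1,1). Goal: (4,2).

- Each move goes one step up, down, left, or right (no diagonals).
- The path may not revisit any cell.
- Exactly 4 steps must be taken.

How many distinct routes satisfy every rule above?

4

Need simple routes of exactly 4 moves from (1,1) to (4,2) (Manhattan distance 4, so 0 moves are spent on a detour and 0 undoing it).
Enumerating: (1,1) (2,1) (3,1) (4,1) (4,2) | (1,1) (2,1) (3,1) (3,2) (4,2) | (1,1) (2,1) (2,2) (3,2) (4,2) | (1,1) (1,2) (2,2) (3,2) (4,2).
That gives 4 routes.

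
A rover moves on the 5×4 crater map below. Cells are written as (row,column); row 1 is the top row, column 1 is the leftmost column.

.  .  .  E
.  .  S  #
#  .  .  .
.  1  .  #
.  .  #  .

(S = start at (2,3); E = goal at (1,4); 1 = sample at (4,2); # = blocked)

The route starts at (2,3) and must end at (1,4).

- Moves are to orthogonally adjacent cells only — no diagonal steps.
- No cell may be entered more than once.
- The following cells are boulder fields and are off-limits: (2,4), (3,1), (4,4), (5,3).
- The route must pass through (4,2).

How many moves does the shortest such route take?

8

Any route passes through (4,2) somewhere between (2,3) and (1,4). Summing Manhattan distances along the two legs ((2,3) → (4,2) → (1,4)) gives a lower bound of 3 + 5 = 8 moves.
A route of 8 moves achieves this: (2,3) → (3,3) → (4,3) → (4,2) → (3,2) → (2,2) → (1,2) → (1,3) → (1,4).
Since 8 matches the lower bound, it is optimal.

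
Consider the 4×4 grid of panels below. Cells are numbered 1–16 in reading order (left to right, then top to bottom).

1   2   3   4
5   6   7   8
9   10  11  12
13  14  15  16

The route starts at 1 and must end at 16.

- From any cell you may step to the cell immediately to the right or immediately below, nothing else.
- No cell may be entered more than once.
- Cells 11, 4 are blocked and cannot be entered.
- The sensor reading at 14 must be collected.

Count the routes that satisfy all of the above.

4

A right/down-only route from 1 to 16 makes exactly 3 down-moves and 3 right-moves in some order.
With no other constraints that would be C(6,3) = 20 routes.
Split at 14 and multiply the segment counts (each segment already excludes blocked cells): 1→14: 4; 14→16: 1; product = 4.
That gives 4 routes.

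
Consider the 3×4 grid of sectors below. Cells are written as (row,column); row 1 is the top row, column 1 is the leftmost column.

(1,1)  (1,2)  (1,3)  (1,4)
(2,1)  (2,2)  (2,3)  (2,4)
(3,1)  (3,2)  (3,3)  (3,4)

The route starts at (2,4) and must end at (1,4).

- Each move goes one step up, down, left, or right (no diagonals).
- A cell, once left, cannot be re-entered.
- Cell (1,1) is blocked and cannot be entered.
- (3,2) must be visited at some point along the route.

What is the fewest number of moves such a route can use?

7

Any route passes through (3,2) somewhere between (2,4) and (1,4). Summing Manhattan distances along the two legs ((2,4) → (3,2) → (1,4)) gives a lower bound of 3 + 4 = 7 moves.
A route of 7 moves achieves this: (2,4) → (3,4) → (3,3) → (3,2) → (2,2) → (1,2) → (1,3) → (1,4).
Since 7 matches the lower bound, it is optimal.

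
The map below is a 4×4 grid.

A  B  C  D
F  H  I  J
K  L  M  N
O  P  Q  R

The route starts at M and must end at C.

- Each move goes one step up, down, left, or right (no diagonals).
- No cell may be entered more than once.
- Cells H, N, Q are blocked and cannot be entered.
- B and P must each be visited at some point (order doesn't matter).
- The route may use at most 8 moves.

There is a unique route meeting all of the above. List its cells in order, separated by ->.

M -> L -> P -> O -> K -> F -> A -> B -> C

Any route must reach B and P and still end at C within 8 moves, so the order of the required stops is forced.
Route from M: left 1 to L, down 1 to P, left 1 to O, up 3 to A, right 2 to C — 8 moves in all.
Check: all required cells visited; 8 ≤ 8 moves.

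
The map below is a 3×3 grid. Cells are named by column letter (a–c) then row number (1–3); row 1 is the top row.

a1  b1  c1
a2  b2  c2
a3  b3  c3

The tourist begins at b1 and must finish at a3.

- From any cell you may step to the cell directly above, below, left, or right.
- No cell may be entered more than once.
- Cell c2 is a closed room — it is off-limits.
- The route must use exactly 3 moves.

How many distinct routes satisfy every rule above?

Need simple routes of exactly 3 moves from b1 to a3 (Manhattan distance 3, so 0 moves are spent on a detour and 0 undoing it).
Enumerating: b1 b2 b3 a3 | b1 b2 a2 a3 | b1 a1 a2 a3.
That gives 3 routes.

3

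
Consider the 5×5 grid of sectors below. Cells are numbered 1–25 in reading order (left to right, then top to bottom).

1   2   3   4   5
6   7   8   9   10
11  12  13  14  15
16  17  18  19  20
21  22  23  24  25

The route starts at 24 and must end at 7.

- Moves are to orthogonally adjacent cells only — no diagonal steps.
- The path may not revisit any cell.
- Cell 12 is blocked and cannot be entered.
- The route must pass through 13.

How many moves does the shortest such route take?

5

Any route passes through 13 somewhere between 24 and 7. Summing Manhattan distances along the two legs (24 → 13 → 7) gives a lower bound of 3 + 2 = 5 moves.
A route of 5 moves achieves this: 24 → 19 → 14 → 13 → 8 → 7.
Since 5 matches the lower bound, it is optimal.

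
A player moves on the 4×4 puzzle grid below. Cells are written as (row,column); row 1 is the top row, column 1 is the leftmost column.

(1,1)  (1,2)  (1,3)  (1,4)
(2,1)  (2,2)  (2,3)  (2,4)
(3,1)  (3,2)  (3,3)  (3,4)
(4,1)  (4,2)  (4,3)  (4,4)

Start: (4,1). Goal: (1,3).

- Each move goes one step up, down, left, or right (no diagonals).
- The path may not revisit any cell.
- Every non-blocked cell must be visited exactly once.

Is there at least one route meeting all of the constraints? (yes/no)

yes

One route that works: (4,1) → (3,1) → (2,1) → (1,1) → (1,2) → (2,2) → (3,2) → (4,2) → (4,3) → (4,4) → (3,4) → (3,3) → (2,3) → (2,4) → (1,4) → (1,3).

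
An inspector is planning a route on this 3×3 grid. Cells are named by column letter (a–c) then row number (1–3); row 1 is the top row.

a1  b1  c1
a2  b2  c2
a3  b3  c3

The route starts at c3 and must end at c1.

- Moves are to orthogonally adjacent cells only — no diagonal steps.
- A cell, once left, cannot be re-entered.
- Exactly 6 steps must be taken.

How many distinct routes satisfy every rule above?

5

Need simple routes of exactly 6 moves from c3 to c1 (Manhattan distance 2, so 2 moves are spent on a detour and 2 undoing it).
Enumerating: c3 c2 b2 a2 a1 b1 c1 | c3 b3 b2 a2 a1 b1 c1 | c3 b3 a3 a2 a1 b1 c1 | c3 b3 a3 a2 b2 b1 c1 | c3 b3 a3 a2 b2 c2 c1.
That gives 5 routes.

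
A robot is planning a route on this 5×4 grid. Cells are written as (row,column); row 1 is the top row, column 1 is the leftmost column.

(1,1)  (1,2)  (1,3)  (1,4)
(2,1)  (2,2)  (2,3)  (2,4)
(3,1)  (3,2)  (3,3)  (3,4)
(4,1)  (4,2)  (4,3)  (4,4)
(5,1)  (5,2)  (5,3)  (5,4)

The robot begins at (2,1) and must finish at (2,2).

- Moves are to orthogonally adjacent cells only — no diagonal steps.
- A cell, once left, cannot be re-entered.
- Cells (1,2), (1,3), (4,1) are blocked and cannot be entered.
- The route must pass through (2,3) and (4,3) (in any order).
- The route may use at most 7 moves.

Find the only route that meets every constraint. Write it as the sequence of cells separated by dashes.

(2,1) - (3,1) - (3,2) - (4,2) - (4,3) - (3,3) - (2,3) - (2,2)

The budget equals the shortest possible length, so every move has to be on a shortest route through the required cells.
Route from (2,1): down to (3,1), right to (3,2), down to (4,2), right to (4,3), 2× up (reaching (2,3)), left to (2,2) — 7 moves in all.
Check: all required cells visited; 7 ≤ 7 moves.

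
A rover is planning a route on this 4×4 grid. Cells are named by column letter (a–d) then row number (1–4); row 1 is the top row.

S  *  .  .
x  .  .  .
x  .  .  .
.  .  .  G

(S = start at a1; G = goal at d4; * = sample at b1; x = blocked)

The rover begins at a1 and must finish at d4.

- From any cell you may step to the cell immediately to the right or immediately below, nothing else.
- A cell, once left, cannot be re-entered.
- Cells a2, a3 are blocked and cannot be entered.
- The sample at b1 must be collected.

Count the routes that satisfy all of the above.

A right/down-only route from a1 to d4 makes exactly 3 down-moves and 3 right-moves in some order.
With no other constraints that would be C(6,3) = 20 routes.
Split at b1 and multiply the segment counts (each segment already excludes blocked cells): a1→b1: 1; b1→d4: 10; product = 10.
That gives 10 routes.

10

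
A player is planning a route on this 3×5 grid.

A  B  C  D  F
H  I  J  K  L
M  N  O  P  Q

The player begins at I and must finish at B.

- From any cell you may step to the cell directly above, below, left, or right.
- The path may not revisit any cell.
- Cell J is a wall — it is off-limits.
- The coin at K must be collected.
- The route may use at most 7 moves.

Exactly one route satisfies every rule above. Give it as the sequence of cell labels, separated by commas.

The budget equals the shortest possible length, so every move has to be on a shortest route through the required cells.
Route from I: down 1 to N, right 2 to P, up 2 to D, left 2 to B — 7 moves in all.
Check: all required cells visited; 7 ≤ 7 moves.

I, N, O, P, K, D, C, B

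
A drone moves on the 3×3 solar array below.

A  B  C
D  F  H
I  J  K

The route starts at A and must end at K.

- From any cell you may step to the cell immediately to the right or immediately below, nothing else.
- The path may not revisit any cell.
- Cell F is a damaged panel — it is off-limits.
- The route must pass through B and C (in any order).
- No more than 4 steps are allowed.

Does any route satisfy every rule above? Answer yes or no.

One route that works: A → B → C → H → K.

yes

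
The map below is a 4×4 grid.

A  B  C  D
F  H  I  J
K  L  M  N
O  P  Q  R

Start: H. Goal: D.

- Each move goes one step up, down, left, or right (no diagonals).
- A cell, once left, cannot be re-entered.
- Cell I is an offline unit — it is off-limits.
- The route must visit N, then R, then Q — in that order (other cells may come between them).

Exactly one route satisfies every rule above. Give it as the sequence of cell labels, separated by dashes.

H - L - M - N - R - Q - P - O - K - F - A - B - C - D

The waypoints must appear in the order N, R, Q, with no cell reused.
Route from H: down 1 to L, right 2 to N, down 1 to R, left 3 to O, up 3 to A, right 3 to D — 13 moves in all.
Check: order respected (N at step 3, R at step 4, Q at step 5).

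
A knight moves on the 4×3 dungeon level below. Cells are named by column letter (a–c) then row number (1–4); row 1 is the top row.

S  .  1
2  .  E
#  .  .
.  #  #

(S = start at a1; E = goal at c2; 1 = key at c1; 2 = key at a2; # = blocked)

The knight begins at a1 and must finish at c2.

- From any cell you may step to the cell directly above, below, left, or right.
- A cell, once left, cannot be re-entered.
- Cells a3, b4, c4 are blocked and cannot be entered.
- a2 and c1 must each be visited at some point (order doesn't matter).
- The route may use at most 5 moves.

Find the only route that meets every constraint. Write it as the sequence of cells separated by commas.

The 5-move cap with required stops at a2, c1 leaves no slack for detours.
Route from a1: down 1 to a2, right 1 to b2, up 1 to b1, right 1 to c1, down 1 to c2 — 5 moves in all.
Check: all required cells visited; 5 ≤ 5 moves.

a1, a2, b2, b1, c1, c2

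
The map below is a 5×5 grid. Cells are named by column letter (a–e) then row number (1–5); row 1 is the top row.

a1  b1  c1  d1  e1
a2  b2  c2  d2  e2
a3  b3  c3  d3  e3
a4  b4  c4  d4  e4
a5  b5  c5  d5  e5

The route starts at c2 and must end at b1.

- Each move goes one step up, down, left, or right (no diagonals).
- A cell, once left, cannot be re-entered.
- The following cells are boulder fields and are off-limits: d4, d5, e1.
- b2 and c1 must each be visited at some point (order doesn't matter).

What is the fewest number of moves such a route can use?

8

Any route passes through b2 and c1 in some order between c2 and b1. Summing Manhattan distances along each leg and taking the cheapest ordering (c2 → c1 → b2 → b1) gives a lower bound of 1 + 2 + 1 = 4 moves.
The shortest route satisfying every rule uses 8 moves: c2 → c1 → d1 → d2 → d3 → c3 → b3 → b2 → b1.
The no-revisit rule (legs can't share cells) pushes the minimum above the 4-move bound; an exhaustive check rules out every length from 4 to 7 (on a 4-connected grid the length of any start-to-goal walk has the same parity as the Manhattan bound, so only lengths 4, 6, 8, … need checking), leaving 8 as the minimum.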